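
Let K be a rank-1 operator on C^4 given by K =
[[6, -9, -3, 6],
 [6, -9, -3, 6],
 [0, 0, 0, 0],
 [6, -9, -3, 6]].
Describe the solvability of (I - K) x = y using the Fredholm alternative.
(I - K) is invertible (det(I - K) = -2 ≠ 0), so for every y in C^4 the equation (I - K) x = y has a unique solution.

K has rank 1, so it is an outer product K = u v^T: every row of K is a multiple of one row vector. Reading off the entries, u = (-3, -3, 0, -3) and v = (-2, 3, 1, -2) (row i of K equals u_i·v^T). A rank-one matrix u v^T satisfies K u = u (v·u) and kills the (3)-dimensional subspace v^⊥, so its characteristic polynomial is lambda^3 (lambda - v·u) with v·u = tr K = 3. Hence the eigenvalues of I - K are 1 (multiplicity 3) and 1 - (3) = -2, so det(I - K) = -2. (Direct check: I - K =
[[-5, 9, 3, -6],
 [-6, 10, 3, -6],
 [0, 0, 1, 0],
 [-6, 9, 3, -5]]
has determinant -2.) The finite-dimensional Fredholm alternative says: either (I - K) is invertible, or ker(I - K) ≠ {0} and then range(I - K) = ker((I - K)^*)^⊥, with dim ker(I - K) = dim ker((I - K)^*). Since det(I - K) ≠ 0, 1 is not an eigenvalue of K and ker(I - K) = {0}, so we are in the first case: for every y there is a unique x = (I - K)^(-1) y. Explicitly, by the Sherman–Morrison formula, (I - u v^T)^(-1) = I + u v^T/(1 - v·u), i.e. (I - K)^(-1) = I + K/(-2).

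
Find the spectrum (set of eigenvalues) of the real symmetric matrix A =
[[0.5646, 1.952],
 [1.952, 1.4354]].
sigma(A) ≈ {-1, 3}

A is real symmetric, so its spectrum consists of real eigenvalues. Expanding the characteristic polynomial of the displayed matrix gives
  det(λ I - A) = p(λ) = λ^2 + (-2)λ + (-3).
Solving p(λ) = 0 yields eigenvalues ≈ -1, 3. (A is shown rounded to 4 decimals, so these recover the underlying integer eigenvalues to within that precision.)
Verification: the trace of A = 2 equals the sum of eigenvalues 2, and det(A) ≈ -2.9999 matches the eigenvalue product -3.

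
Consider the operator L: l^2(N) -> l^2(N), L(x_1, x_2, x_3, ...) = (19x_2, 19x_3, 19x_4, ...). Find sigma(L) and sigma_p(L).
sigma(L) = closed disk {z in C : |z| ≤ 19}; sigma_p(L) = open disk {z in C : |z| < 19}

Note L = 19·V where V is the unit left shift (V x)_k = x_{k+1}; so sigma(L) = 19·sigma(V) and ||L|| = 19||V||. ||L x||^2 = 361sum_{k≥2} |x_k|^2 ≤ 361||x||^2, with equality on {x : x_1 = 0}, so ||L|| = 19. For any lambda with |lambda| < 19, set r = lambda/19 (|r| < 1); the vector x = (1, r, r^2, ...) is in l^2 and satisfies L x = 19(r, r^2, ...) = lambda x, so lambda is an eigenvalue. On the boundary |lambda| = 19 the geometric series diverges, so no l^2 eigenvector exists, but these lambda lie in the approximate point spectrum. Hence sigma(L) is the closed disk of radius 19 and sigma_p(L) is the open disk.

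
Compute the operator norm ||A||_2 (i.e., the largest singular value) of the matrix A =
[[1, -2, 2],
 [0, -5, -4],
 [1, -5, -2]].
||A||_2 ≈ 8.3404 (= sqrt(largest eigenvalue of A^T A))

||A||_2 = sigma_max(A) = sqrt(lambda_max(A^T A)). Form the symmetric matrix M = A^T A =
[[2, -7, 0],
 [-7, 54, 26],
 [0, 26, 24]].
Its characteristic polynomial (trace, sum of principal 2x2 minors, determinant of M give the coefficients) is
  p(λ) = det(λ I - M) = λ^3 - 80λ^2 + 727λ - 64.
No integer candidate from the rational root theorem (±divisors of 64) is a root, so the roots are irrational. The cubic discriminant is Δ = 1781440996 > 0, so there are three distinct real roots. p(0) = -64 and p(1) = 584 have opposite signs, so a root lies in (0, 1); Newton's method refines it to λ ≈ 0.0889. p(10) = 206 and p(11) = -416 have opposite signs, so a root lies in (10, 11); Newton's method refines it to λ ≈ 10.349. p(69) = -2272 and p(70) = 1826 have opposite signs, so a root lies in (69, 70); Newton's method refines it to λ ≈ 69.5621. Check (Vieta): the three roots sum to 80, matching tr M = 80.
So the eigenvalues of A^T A are ≈ 0.0889, 10.349, 69.5621 (all ≥ 0, as they must be for A^T A). The largest is λ_max ≈ 69.5621, hence ||A||_2 = sqrt(λ_max) ≈ 8.3404.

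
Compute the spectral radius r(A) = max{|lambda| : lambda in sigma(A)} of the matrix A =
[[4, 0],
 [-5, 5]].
r(A) = 5

The eigenvalues of A are the roots of its characteristic polynomial. With M = A (coefficients from the trace and determinant):
  p(λ) = det(λ I - M) = λ^2 - 9λ + 20.
For λ^2 - 9λ + 20 the discriminant is 1. It is a perfect square (1^2), so the roots are rational: λ = (9 ± 1)/2 = 5, 4.
Thus the eigenvalues (to 4 decimals) are 5 (modulus 5); 4 (modulus 4). The spectral radius is the largest modulus: r(A) = 5. (Cross-check: r(A) ≤ ||A||_2 ≈ 7.6973; equality holds whenever A is normal, though it can also hold for some non-normal A.)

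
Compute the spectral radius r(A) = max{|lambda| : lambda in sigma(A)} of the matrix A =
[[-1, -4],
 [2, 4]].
r(A) = 2

The eigenvalues of A are the roots of its characteristic polynomial. With M = A (coefficients from the trace and determinant):
  p(λ) = det(λ I - M) = λ^2 - 3λ + 4.
For λ^2 - 3λ + 4 the discriminant is -7. It is negative, so the roots are the complex-conjugate pair λ = 3/2 ± (sqrt(7)/2) i ≈ 1.5 ± 1.3229i. For a conjugate pair the product of the roots equals the constant term, so |λ|^2 = 4 and |λ| = sqrt(4) = 2.
Thus the eigenvalues (to 4 decimals) are 1.5 ± 1.3229i (modulus 2). The spectral radius is the largest modulus: r(A) = 2. (Cross-check: r(A) ≤ ||A||_2 ≈ 6.0467; equality holds whenever A is normal, though it can also hold for some non-normal A.)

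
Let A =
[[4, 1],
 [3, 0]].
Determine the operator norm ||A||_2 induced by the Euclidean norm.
||A||_2 = sqrt((26 + sqrt(640))/2) ≈ 5.0645 (= sqrt(largest eigenvalue of A^T A))

||A||_2 = sigma_max(A) = sqrt(lambda_max(A^T A)). Form the symmetric matrix M = A^T A =
[[25, 4],
 [4, 1]].
Its characteristic polynomial (trace, determinant of M give the coefficients) is
  p(λ) = det(λ I - M) = λ^2 - 26λ + 9.
For λ^2 - 26λ + 9 the discriminant is 640. It is nonnegative but not a perfect square, so the roots are real and irrational: λ = (26 ± sqrt(640))/2 ≈ 25.6491, 0.3509.
So the eigenvalues of A^T A are ≈ 0.3509, 25.6491 (all ≥ 0, as they must be for A^T A). The largest is λ_max = (26 + sqrt(640))/2 ≈ 25.6491, hence ||A||_2 = sqrt(λ_max) = sqrt((26 + sqrt(640))/2) ≈ 5.0645.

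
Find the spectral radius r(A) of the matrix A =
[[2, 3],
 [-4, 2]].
r(A) = 4

The eigenvalues of A are the roots of its characteristic polynomial. With M = A (coefficients from the trace and determinant):
  p(λ) = det(λ I - M) = λ^2 - 4λ + 16.
For λ^2 - 4λ + 16 the discriminant is -48. It is negative, so the roots are the complex-conjugate pair λ = 2 ± (sqrt(48)/2) i ≈ 2 ± 3.4641i. For a conjugate pair the product of the roots equals the constant term, so |λ|^2 = 16 and |λ| = sqrt(16) = 4.
Thus the eigenvalues (to 4 decimals) are 2 ± 3.4641i (modulus 4). The spectral radius is the largest modulus: r(A) = 4. (Cross-check: r(A) ≤ ||A||_2 ≈ 4.5311; equality holds whenever A is normal, though it can also hold for some non-normal A.)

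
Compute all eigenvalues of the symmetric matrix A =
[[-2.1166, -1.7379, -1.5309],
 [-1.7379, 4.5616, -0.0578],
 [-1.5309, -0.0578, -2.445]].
sigma(A) ≈ {-4, -1, 5}

A is real symmetric, so its spectrum consists of real eigenvalues. Expanding the characteristic polynomial of the displayed matrix gives
  det(λ I - A) = p(λ) = λ^3 + (0)λ^2 + (-21)λ + (-20).
Solving p(λ) = 0 yields eigenvalues ≈ -4, -1, 5. (A is shown rounded to 4 decimals, so these recover the underlying integer eigenvalues to within that precision.)
Verification: the trace of A = 0 equals the sum of eigenvalues 0, and det(A) ≈ 20.0000 matches the eigenvalue product 20.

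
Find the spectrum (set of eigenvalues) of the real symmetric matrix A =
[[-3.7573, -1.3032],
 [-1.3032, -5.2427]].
sigma(A) ≈ {-6, -3}

A is real symmetric, so its spectrum consists of real eigenvalues. Expanding the characteristic polynomial of the displayed matrix gives
  det(λ I - A) = p(λ) = λ^2 + (9)λ + (18).
Solving p(λ) = 0 yields eigenvalues ≈ -6, -3. (A is shown rounded to 4 decimals, so these recover the underlying integer eigenvalues to within that precision.)
Verification: the trace of A = -9 equals the sum of eigenvalues -9, and det(A) ≈ 18.0001 matches the eigenvalue product 18.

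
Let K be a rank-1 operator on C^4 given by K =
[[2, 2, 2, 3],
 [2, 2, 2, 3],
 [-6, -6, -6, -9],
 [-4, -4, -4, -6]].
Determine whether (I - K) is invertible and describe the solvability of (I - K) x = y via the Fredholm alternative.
(I - K) is invertible (det(I - K) = 9 ≠ 0), so for every y in C^4 the equation (I - K) x = y has a unique solution.

K has rank 1, so it is an outer product K = u v^T: every row of K is a multiple of one row vector. Reading off the entries, u = (1, 1, -3, -2) and v = (2, 2, 2, 3) (row i of K equals u_i·v^T). A rank-one matrix u v^T satisfies K u = u (v·u) and kills the (3)-dimensional subspace v^⊥, so its characteristic polynomial is lambda^3 (lambda - v·u) with v·u = tr K = -8. Hence the eigenvalues of I - K are 1 (multiplicity 3) and 1 - (-8) = 9, so det(I - K) = 9. (Direct check: I - K =
[[-1, -2, -2, -3],
 [-2, -1, -2, -3],
 [6, 6, 7, 9],
 [4, 4, 4, 7]]
has determinant 9.) The finite-dimensional Fredholm alternative says: either (I - K) is invertible, or ker(I - K) ≠ {0} and then range(I - K) = ker((I - K)^*)^⊥, with dim ker(I - K) = dim ker((I - K)^*). Since det(I - K) ≠ 0, 1 is not an eigenvalue of K and ker(I - K) = {0}, so we are in the first case: for every y there is a unique x = (I - K)^(-1) y. Explicitly, by the Sherman–Morrison formula, (I - u v^T)^(-1) = I + u v^T/(1 - v·u), i.e. (I - K)^(-1) = I + K/(9).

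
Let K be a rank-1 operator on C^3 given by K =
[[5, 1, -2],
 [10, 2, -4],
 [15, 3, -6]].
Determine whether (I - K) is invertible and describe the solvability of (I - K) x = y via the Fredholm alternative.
(I - K) is singular (det(I - K) = 0, i.e. 1 ∈ sigma(K)). (I - K) x = y is solvable iff y ⊥ ker((I - K)^*) = span{(5, 1, -2)}, i.e. iff 5y_1 + y_2 - 2y_3 = 0. When solvable, the solutions are x = y + c·(1, 2, 3), c arbitrary (ker(I - K) = span{(1, 2, 3)}, dimension 1).

K has rank 1, so it is an outer product K = u v^T: every row of K is a multiple of one row vector. Reading off the entries, u = (1, 2, 3) and v = (5, 1, -2) (row i of K equals u_i·v^T). A rank-one matrix u v^T satisfies K u = u (v·u) and kills the (2)-dimensional subspace v^⊥, so its characteristic polynomial is lambda^2 (lambda - v·u) with v·u = tr K = 1. Hence the eigenvalues of I - K are 1 (multiplicity 2) and 1 - (1) = 0, so det(I - K) = 0. (Direct check: I - K =
[[-4, -1, 2],
 [-10, -1, 4],
 [-15, -3, 7]]
has determinant 0.) So 1 is an eigenvalue of K and (I - K) is not invertible. The finite-dimensional Fredholm alternative says: either (I - K) is invertible, or ker(I - K) ≠ {0} and then range(I - K) = ker((I - K)^*)^⊥, with dim ker(I - K) = dim ker((I - K)^*). We are in the second case, so we need both kernels. Kernel of I - K: (I - K) u = u - u (v·u) = u - u = 0, so ker(I - K) = span{u} = span{(1, 2, 3)} (it is exactly 1-dimensional because rank(I - K) = 2). Kernel of the adjoint: K is real, so (I - K)^* = I - K^T = I - v u^T, and (I - v u^T) v = v - v (u·v) = 0; hence ker((I - K)^*) = span{v} = span{(5, 1, -2)}. Therefore (I - K) x = y is solvable iff <y, v> = 0, i.e. iff 5y_1 + y_2 - 2y_3 = 0. When this holds, K y = u (v·y) = 0, so (I - K) y = y and x = y is a particular solution; the full solution set is the line x = y + c·u = y + c·(1, 2, 3), c ∈ C.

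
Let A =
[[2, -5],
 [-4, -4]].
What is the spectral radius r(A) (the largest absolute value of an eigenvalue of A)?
r(A) = (2 + sqrt(116))/2 ≈ 6.3852

The eigenvalues of A are the roots of its characteristic polynomial. With M = A (coefficients from the trace and determinant):
  p(λ) = det(λ I - M) = λ^2 + 2λ - 28.
For λ^2 + 2λ - 28 the discriminant is 116. It is nonnegative but not a perfect square, so the roots are real and irrational: λ = (-2 ± sqrt(116))/2 ≈ 4.3852, -6.3852.
Thus the eigenvalues (to 4 decimals) are 4.3852 (modulus 4.3852); -6.3852 (modulus 6.3852). The spectral radius is the largest modulus: r(A) = (2 + sqrt(116))/2 ≈ 6.3852. (Cross-check: r(A) ≤ ||A||_2 ≈ 6.5264; equality holds whenever A is normal, though it can also hold for some non-normal A.)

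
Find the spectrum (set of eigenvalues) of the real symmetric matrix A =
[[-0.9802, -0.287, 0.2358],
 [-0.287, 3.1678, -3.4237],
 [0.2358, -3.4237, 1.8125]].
sigma(A) ≈ {-1, 6} (-1 with multiplicity 2)

A is real symmetric, so its spectrum consists of real eigenvalues. Expanding the characteristic polynomial of the displayed matrix gives
  det(λ I - A) = p(λ) = λ^3 + (-4)λ^2 + (-11)λ + (-6).
Solving p(λ) = 0 yields eigenvalues ≈ -1, -1, 6. (A is shown rounded to 4 decimals, so these recover the underlying integer eigenvalues to within that precision.)
Verification: the trace of A = 4 equals the sum of eigenvalues 4, and det(A) ≈ 5.9996 matches the eigenvalue product 6.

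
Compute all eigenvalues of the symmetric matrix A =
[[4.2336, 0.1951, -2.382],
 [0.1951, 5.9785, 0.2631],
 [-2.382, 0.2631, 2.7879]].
sigma(A) ≈ {1, 6} (6 with multiplicity 2)

A is real symmetric, so its spectrum consists of real eigenvalues. Expanding the characteristic polynomial of the displayed matrix gives
  det(λ I - A) = p(λ) = λ^3 + (-13)λ^2 + (48)λ + (-35.9981).
Solving p(λ) = 0 yields eigenvalues ≈ 1, 6, 6. (A is shown rounded to 4 decimals, so these recover the underlying integer eigenvalues to within that precision.)
Verification: the trace of A = 13 equals the sum of eigenvalues 13, and det(A) ≈ 35.9981 matches the eigenvalue product 36.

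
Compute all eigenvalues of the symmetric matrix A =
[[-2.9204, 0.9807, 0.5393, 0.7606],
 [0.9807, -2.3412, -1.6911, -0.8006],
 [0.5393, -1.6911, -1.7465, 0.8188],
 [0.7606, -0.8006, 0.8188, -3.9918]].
sigma(A) ≈ {-5, -4, -2, 0}

A is real symmetric, so its spectrum consists of real eigenvalues. Expanding the characteristic polynomial of the displayed matrix gives
  det(λ I - A) = p(λ) = λ^4 + (11)λ^3 + (38)λ^2 + (39.9985)λ + (0).
Solving p(λ) = 0 yields eigenvalues ≈ -5, -4, -2, 0. (A is shown rounded to 4 decimals, so these recover the underlying integer eigenvalues to within that precision.)
Verification: the trace of A = -11 equals the sum of eigenvalues -11, and det(A) ≈ -0.0006 matches the eigenvalue product 0.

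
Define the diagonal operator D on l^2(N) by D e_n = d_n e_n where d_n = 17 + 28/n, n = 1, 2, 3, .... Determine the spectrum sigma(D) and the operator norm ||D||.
sigma(D) = {17 + 28/n : n ≥ 1} ∪ {17}; ||D|| = 45

A bounded diagonal operator on l^2 with diagonal entries d_n has spectrum equal to the closure of {d_n : n ≥ 1}: every d_n is an eigenvalue (with eigenvector e_n), so {d_n} ⊂ sigma(D); the spectrum is closed, so its closure is too; and for lambda not in the closure, (D - lambda I) has bounded inverse (the diagonal entries 1/(d_n - lambda) are bounded). For our sequence d_n = 17 + 28/n, n = 1, 2, 3, ...:
  - {d_n} = {17 + 28/n : n ≥ 1}; the only limit point is 17
  - closure = {17 + 28/n : n ≥ 1} ∪ {17}
For the norm: a diagonal operator has ||D|| = sup_n |d_n|. Here d_n = 17 + 28/n is positive and decreasing, so sup_n |d_n| = d_1 = 17 + 28 = 45. So ||D|| = 45.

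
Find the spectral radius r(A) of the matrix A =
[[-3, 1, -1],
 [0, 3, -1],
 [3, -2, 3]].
r(A) ≈ 4.0604

The eigenvalues of A are the roots of its characteristic polynomial. With M = A (coefficients from the trace, the sum of principal 2x2 minors, and det A):
  p(λ) = det(λ I - M) = λ^3 - 3λ^2 - 8λ + 15.
No integer candidate from the rational root theorem (±divisors of 15) is a root, so the roots are irrational. The cubic discriminant is Δ = 4649 > 0, so there are three distinct real roots. p(-3) = -15 and p(-2) = 11 have opposite signs, so a root lies in (-3, -2); Newton's method refines it to λ ≈ -2.524. p(1) = 5 and p(2) = -5 have opposite signs, so a root lies in (1, 2); Newton's method refines it to λ ≈ 1.4636. p(4) = -1 and p(5) = 25 have opposite signs, so a root lies in (4, 5); Newton's method refines it to λ ≈ 4.0604. Check (Vieta): the three roots sum to 3, matching tr M = 3.
Thus the eigenvalues (to 4 decimals) are -2.524 (modulus 2.524); 1.4636 (modulus 1.4636); 4.0604 (modulus 4.0604). The spectral radius is the largest modulus: r(A) ≈ 4.0604. (Cross-check: r(A) ≤ ||A||_2 ≈ 5.9389; equality holds whenever A is normal, though it can also hold for some non-normal A.)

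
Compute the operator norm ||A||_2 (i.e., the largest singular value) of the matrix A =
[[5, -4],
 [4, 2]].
||A||_2 = sqrt((61 + sqrt(1017))/2) ≈ 6.8151 (= sqrt(largest eigenvalue of A^T A))

||A||_2 = sigma_max(A) = sqrt(lambda_max(A^T A)). Form the symmetric matrix M = A^T A =
[[41, -12],
 [-12, 20]].
Its characteristic polynomial (trace, determinant of M give the coefficients) is
  p(λ) = det(λ I - M) = λ^2 - 61λ + 676.
For λ^2 - 61λ + 676 the discriminant is 1017. It is nonnegative but not a perfect square, so the roots are real and irrational: λ = (61 ± sqrt(1017))/2 ≈ 46.4452, 14.5548.
So the eigenvalues of A^T A are ≈ 14.5548, 46.4452 (all ≥ 0, as they must be for A^T A). The largest is λ_max = (61 + sqrt(1017))/2 ≈ 46.4452, hence ||A||_2 = sqrt(λ_max) = sqrt((61 + sqrt(1017))/2) ≈ 6.8151.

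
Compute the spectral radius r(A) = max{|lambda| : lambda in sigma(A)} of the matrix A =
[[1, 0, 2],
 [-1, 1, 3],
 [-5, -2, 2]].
r(A) ≈ 4.1902

The eigenvalues of A are the roots of its characteristic polynomial. With M = A (coefficients from the trace, the sum of principal 2x2 minors, and det A):
  p(λ) = det(λ I - M) = λ^3 - 4λ^2 + 21λ - 22.
No integer candidate from the rational root theorem (±divisors of 22) is a root, so the roots are irrational. The cubic discriminant is Δ = -15424 < 0, so there is one real root and a complex-conjugate pair. p(1) = -4 and p(2) = 12 have opposite signs, so a root lies in (1, 2); Newton's method refines it to λ ≈ 1.253. Dividing out (λ - (1.253)) leaves approximately λ^2 - 2.747λ + 17.558. For λ^2 - 2.747λ + 17.558 the discriminant is -62.686. It is negative, so the remaining roots are the complex-conjugate pair λ ≈ 1.3735 ± 3.9587i. Their product equals the constant term, so |λ|^2 ≈ 17.558 and |λ| ≈ 4.1902.
Thus the eigenvalues (to 4 decimals) are 1.253 (modulus 1.253); 1.3735 ± 3.9587i (modulus 4.1902). The spectral radius is the largest modulus: r(A) ≈ 4.1902. (Cross-check: r(A) ≤ ||A||_2 ≈ 6.0192; equality holds whenever A is normal, though it can also hold for some non-normal A.)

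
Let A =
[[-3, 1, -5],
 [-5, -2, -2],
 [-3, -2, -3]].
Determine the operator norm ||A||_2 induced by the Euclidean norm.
||A||_2 ≈ 8.7784 (= sqrt(largest eigenvalue of A^T A))

||A||_2 = sigma_max(A) = sqrt(lambda_max(A^T A)). Form the symmetric matrix M = A^T A =
[[43, 13, 34],
 [13, 9, 5],
 [34, 5, 38]].
Its characteristic polynomial (trace, sum of principal 2x2 minors, determinant of M give the coefficients) is
  p(λ) = det(λ I - M) = λ^3 - 90λ^2 + 1013λ - 1225.
No integer candidate from the rational root theorem (±divisors of 1225) is a root, so the roots are irrational. The cubic discriminant is Δ = 2551613737 > 0, so there are three distinct real roots. p(1) = -301 and p(2) = 449 have opposite signs, so a root lies in (1, 2); Newton's method refines it to λ ≈ 1.3746. p(11) = 359 and p(12) = -301 have opposite signs, so a root lies in (11, 12); Newton's method refines it to λ ≈ 11.5646. p(77) = -301 and p(78) = 4781 have opposite signs, so a root lies in (77, 78); Newton's method refines it to λ ≈ 77.0608. Check (Vieta): the three roots sum to 90, matching tr M = 90.
So the eigenvalues of A^T A are ≈ 1.3746, 11.5646, 77.0608 (all ≥ 0, as they must be for A^T A). The largest is λ_max ≈ 77.0608, hence ||A||_2 = sqrt(λ_max) ≈ 8.7784.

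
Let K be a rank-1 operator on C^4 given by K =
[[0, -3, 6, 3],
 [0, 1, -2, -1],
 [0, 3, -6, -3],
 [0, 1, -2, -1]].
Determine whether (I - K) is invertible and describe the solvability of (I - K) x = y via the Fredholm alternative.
(I - K) is invertible (det(I - K) = 7 ≠ 0), so for every y in C^4 the equation (I - K) x = y has a unique solution.

K has rank 1, so it is an outer product K = u v^T: every row of K is a multiple of one row vector. Reading off the entries, u = (-3, 1, 3, 1) and v = (0, 1, -2, -1) (row i of K equals u_i·v^T). A rank-one matrix u v^T satisfies K u = u (v·u) and kills the (3)-dimensional subspace v^⊥, so its characteristic polynomial is lambda^3 (lambda - v·u) with v·u = tr K = -6. Hence the eigenvalues of I - K are 1 (multiplicity 3) and 1 - (-6) = 7, so det(I - K) = 7. (Direct check: I - K =
[[1, 3, -6, -3],
 [0, 0, 2, 1],
 [0, -3, 7, 3],
 [0, -1, 2, 2]]
has determinant 7.) The finite-dimensional Fredholm alternative says: either (I - K) is invertible, or ker(I - K) ≠ {0} and then range(I - K) = ker((I - K)^*)^⊥, with dim ker(I - K) = dim ker((I - K)^*). Since det(I - K) ≠ 0, 1 is not an eigenvalue of K and ker(I - K) = {0}, so we are in the first case: for every y there is a unique x = (I - K)^(-1) y. Explicitly, by the Sherman–Morrison formula, (I - u v^T)^(-1) = I + u v^T/(1 - v·u), i.e. (I - K)^(-1) = I + K/(7).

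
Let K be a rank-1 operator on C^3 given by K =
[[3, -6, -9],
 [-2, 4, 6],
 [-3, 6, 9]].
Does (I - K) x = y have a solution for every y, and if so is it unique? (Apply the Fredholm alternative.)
(I - K) is invertible (det(I - K) = -15 ≠ 0), so for every y in C^3 the equation (I - K) x = y has a unique solution.

K has rank 1, so it is an outer product K = u v^T: every row of K is a multiple of one row vector. Reading off the entries, u = (3, -2, -3) and v = (1, -2, -3) (row i of K equals u_i·v^T). A rank-one matrix u v^T satisfies K u = u (v·u) and kills the (2)-dimensional subspace v^⊥, so its characteristic polynomial is lambda^2 (lambda - v·u) with v·u = tr K = 16. Hence the eigenvalues of I - K are 1 (multiplicity 2) and 1 - (16) = -15, so det(I - K) = -15. (Direct check: I - K =
[[-2, 6, 9],
 [2, -3, -6],
 [3, -6, -8]]
has determinant -15.) The finite-dimensional Fredholm alternative says: either (I - K) is invertible, or ker(I - K) ≠ {0} and then range(I - K) = ker((I - K)^*)^⊥, with dim ker(I - K) = dim ker((I - K)^*). Since det(I - K) ≠ 0, 1 is not an eigenvalue of K and ker(I - K) = {0}, so we are in the first case: for every y there is a unique x = (I - K)^(-1) y. Explicitly, by the Sherman–Morrison formula, (I - u v^T)^(-1) = I + u v^T/(1 - v·u), i.e. (I - K)^(-1) = I + K/(-15).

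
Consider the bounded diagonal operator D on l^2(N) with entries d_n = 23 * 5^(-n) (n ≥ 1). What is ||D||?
||D|| = 23/5 (attained at n = 1)

For D diagonal, ||D|| = sup_n |d_n|. The sequence d_n = 23 * 5^(-n) is positive and strictly decreasing (ratio 5^(-1) < 1), so the supremum is d_1 = 23/5. Hence ||D|| = 23/5.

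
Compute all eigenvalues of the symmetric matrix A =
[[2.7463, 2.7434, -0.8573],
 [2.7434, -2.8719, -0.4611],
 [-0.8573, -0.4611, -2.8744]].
sigma(A) ≈ {-4, -3, 4}

A is real symmetric, so its spectrum consists of real eigenvalues. Expanding the characteristic polynomial of the displayed matrix gives
  det(λ I - A) = p(λ) = λ^3 + (3)λ^2 + (-16)λ + (-48).
Solving p(λ) = 0 yields eigenvalues ≈ -4, -3, 4. (A is shown rounded to 4 decimals, so these recover the underlying integer eigenvalues to within that precision.)
Verification: the trace of A = -3 equals the sum of eigenvalues -3, and det(A) ≈ 47.9999 matches the eigenvalue product 48.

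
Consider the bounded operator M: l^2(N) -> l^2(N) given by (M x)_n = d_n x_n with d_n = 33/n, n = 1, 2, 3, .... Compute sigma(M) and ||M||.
sigma(M) = {33/n : n ≥ 1} ∪ {0}; ||M|| = 33

A bounded diagonal operator on l^2 with diagonal entries d_n has spectrum equal to the closure of {d_n : n ≥ 1}: every d_n is an eigenvalue (with eigenvector e_n), so {d_n} ⊂ sigma(M); the spectrum is closed, so its closure is too; and for lambda not in the closure, (M - lambda I) has bounded inverse (the diagonal entries 1/(d_n - lambda) are bounded). For our sequence d_n = 33/n, n = 1, 2, 3, ...:
  - {d_n} = {33/n : n ≥ 1}; the only limit point is 0
  - closure = {33/n : n ≥ 1} ∪ {0}
For the norm: a diagonal operator has ||M|| = sup_n |d_n|. Here d_n = 33/n is positive and decreasing, so sup_n |d_n| = d_1 = 33. So ||M|| = 33.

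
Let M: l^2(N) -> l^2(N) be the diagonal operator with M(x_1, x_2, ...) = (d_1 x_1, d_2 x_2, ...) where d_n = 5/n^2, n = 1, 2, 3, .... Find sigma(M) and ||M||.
sigma(M) = {5/n^2 : n ≥ 1} ∪ {0}; ||M|| = 5

A bounded diagonal operator on l^2 with diagonal entries d_n has spectrum equal to the closure of {d_n : n ≥ 1}: every d_n is an eigenvalue (with eigenvector e_n), so {d_n} ⊂ sigma(M); the spectrum is closed, so its closure is too; and for lambda not in the closure, (M - lambda I) has bounded inverse (the diagonal entries 1/(d_n - lambda) are bounded). For our sequence d_n = 5/n^2, n = 1, 2, 3, ...:
  - {d_n} = {5/n^2 : n ≥ 1}; the only limit point is 0
  - closure = {5/n^2 : n ≥ 1} ∪ {0}
For the norm: a diagonal operator has ||M|| = sup_n |d_n|. Here d_n = 5/n^2 is positive and decreasing, so sup_n |d_n| = d_1 = 5. So ||M|| = 5.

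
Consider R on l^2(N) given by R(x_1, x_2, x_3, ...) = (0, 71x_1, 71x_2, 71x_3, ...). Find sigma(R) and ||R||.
sigma(R) = closed disk {z in C : |z| ≤ 71}; ||R|| = 71

Note R = 71·U where U is the unit right shift (U x)_k = x_{k-1} (with x_0 := 0); so ||R|| = 71||U|| and sigma(R) = 71·sigma(U). ||R x||^2 = sum_{k≥1} |71x_k|^2 = 5041||x||^2, so ||R|| = 71 and sigma(R) ⊂ {|z| ≤ 71}. For any |lambda| < 71, the equation (R - lambda I) x = 0 forces x_1 = 0, then 71x_k = lambda x_{k+1} ⇒ x = 0, so R has no eigenvalues. But (R - lambda I) is not surjective for |lambda| < 71: solving (R - lambda I) x = e_1 would require x_n proportional to (lambda/71)^(-n), which is not in l^2. So every |lambda| < 71 lies in the residual spectrum. The boundary |lambda| = 71 is in the approximate point spectrum (the spectrum is closed). Hence sigma(R) is the closed disk of radius 71.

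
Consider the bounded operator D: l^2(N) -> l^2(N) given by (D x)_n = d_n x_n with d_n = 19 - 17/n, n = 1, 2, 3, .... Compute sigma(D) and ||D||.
sigma(D) = {19 - 17/n : n ≥ 1} ∪ {19}; ||D|| = 19

A bounded diagonal operator on l^2 with diagonal entries d_n has spectrum equal to the closure of {d_n : n ≥ 1}: every d_n is an eigenvalue (with eigenvector e_n), so {d_n} ⊂ sigma(D); the spectrum is closed, so its closure is too; and for lambda not in the closure, (D - lambda I) has bounded inverse (the diagonal entries 1/(d_n - lambda) are bounded). For our sequence d_n = 19 - 17/n, n = 1, 2, 3, ...:
  - {d_n} = {19 - 17/n : n ≥ 1}; the only limit point is 19
  - closure = {19 - 17/n : n ≥ 1} ∪ {19}
For the norm: a diagonal operator has ||D|| = sup_n |d_n|. Here d_n = 19 - 17/n increases monotonically from d_1 = 2 toward 19, with all terms in [2, 19); so sup_n |d_n| = 19 (the supremum is the limit, not attained). So ||D|| = 19.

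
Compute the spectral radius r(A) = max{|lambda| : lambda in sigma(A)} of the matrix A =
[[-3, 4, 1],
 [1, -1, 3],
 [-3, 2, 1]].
r(A) ≈ 5.2496

The eigenvalues of A are the roots of its characteristic polynomial. With M = A (coefficients from the trace, the sum of principal 2x2 minors, and det A):
  p(λ) = det(λ I - M) = λ^3 + 3λ^2 - 8λ + 20.
No integer candidate from the rational root theorem (±divisors of 20) is a root, so the roots are irrational. The cubic discriminant is Δ = -18976 < 0, so there is one real root and a complex-conjugate pair. p(-6) = -40 and p(-5) = 10 have opposite signs, so a root lies in (-6, -5); Newton's method refines it to λ ≈ -5.2496. Dividing out (λ - (-5.2496)) leaves approximately λ^2 - 2.2496λ + 3.8098. For λ^2 - 2.2496λ + 3.8098 the discriminant is -10.1783. It is negative, so the remaining roots are the complex-conjugate pair λ ≈ 1.1248 ± 1.5952i. Their product equals the constant term, so |λ|^2 ≈ 3.8098 and |λ| ≈ 1.9519.
Thus the eigenvalues (to 4 decimals) are -5.2496 (modulus 5.2496); 1.1248 ± 1.5952i (modulus 1.9519). The spectral radius is the largest modulus: r(A) ≈ 5.2496. (Cross-check: r(A) ≤ ||A||_2 ≈ 6.2971; equality holds whenever A is normal, though it can also hold for some non-normal A.)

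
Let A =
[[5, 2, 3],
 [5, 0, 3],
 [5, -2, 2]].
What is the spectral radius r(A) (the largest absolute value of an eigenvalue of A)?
r(A) ≈ 8.2396

The eigenvalues of A are the roots of its characteristic polynomial. With M = A (coefficients from the trace, the sum of principal 2x2 minors, and det A):
  p(λ) = det(λ I - M) = λ^3 - 7λ^2 - 9λ - 10.
No integer candidate from the rational root theorem (±divisors of 10) is a root, so the roots are irrational. The cubic discriminant is Δ = -20875 < 0, so there is one real root and a complex-conjugate pair. p(8) = -18 and p(9) = 71 have opposite signs, so a root lies in (8, 9); Newton's method refines it to λ ≈ 8.2396. Dividing out (λ - (8.2396)) leaves approximately λ^2 + 1.2396λ + 1.2137. For λ^2 + 1.2396λ + 1.2137 the discriminant is -3.318. It is negative, so the remaining roots are the complex-conjugate pair λ ≈ -0.6198 ± 0.9108i. Their product equals the constant term, so |λ|^2 ≈ 1.2137 and |λ| ≈ 1.1017.
Thus the eigenvalues (to 4 decimals) are 8.2396 (modulus 8.2396); -0.6198 ± 0.9108i (modulus 1.1017). The spectral radius is the largest modulus: r(A) ≈ 8.2396. (Cross-check: r(A) ≤ ||A||_2 ≈ 9.823; equality holds whenever A is normal, though it can also hold for some non-normal A.)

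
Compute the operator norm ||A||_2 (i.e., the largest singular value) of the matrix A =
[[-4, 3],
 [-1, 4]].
||A||_2 = sqrt((42 + sqrt(1088))/2) ≈ 6.1231 (= sqrt(largest eigenvalue of A^T A))

||A||_2 = sigma_max(A) = sqrt(lambda_max(A^T A)). Form the symmetric matrix M = A^T A =
[[17, -16],
 [-16, 25]].
Its characteristic polynomial (trace, determinant of M give the coefficients) is
  p(λ) = det(λ I - M) = λ^2 - 42λ + 169.
For λ^2 - 42λ + 169 the discriminant is 1088. It is nonnegative but not a perfect square, so the roots are real and irrational: λ = (42 ± sqrt(1088))/2 ≈ 37.4924, 4.5076.
So the eigenvalues of A^T A are ≈ 4.5076, 37.4924 (all ≥ 0, as they must be for A^T A). The largest is λ_max = (42 + sqrt(1088))/2 ≈ 37.4924, hence ||A||_2 = sqrt(λ_max) = sqrt((42 + sqrt(1088))/2) ≈ 6.1231.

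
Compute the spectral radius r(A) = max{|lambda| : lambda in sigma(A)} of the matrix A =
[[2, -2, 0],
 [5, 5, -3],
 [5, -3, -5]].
r(A) ≈ 5.4212

The eigenvalues of A are the roots of its characteristic polynomial. With M = A (coefficients from the trace, the sum of principal 2x2 minors, and det A):
  p(λ) = det(λ I - M) = λ^3 - 2λ^2 - 24λ + 88.
No integer candidate from the rational root theorem (±divisors of 88) is a root, so the roots are irrational. The cubic discriminant is Δ = -72640 < 0, so there is one real root and a complex-conjugate pair. p(-6) = -56 and p(-5) = 33 have opposite signs, so a root lies in (-6, -5); Newton's method refines it to λ ≈ -5.4212. Dividing out (λ - (-5.4212)) leaves approximately λ^2 - 7.4212λ + 16.2324. For λ^2 - 7.4212λ + 16.2324 the discriminant is -9.8548. It is negative, so the remaining roots are the complex-conjugate pair λ ≈ 3.7106 ± 1.5696i. Their product equals the constant term, so |λ|^2 ≈ 16.2324 and |λ| ≈ 4.0289.
Thus the eigenvalues (to 4 decimals) are -5.4212 (modulus 5.4212); 3.7106 ± 1.5696i (modulus 4.0289). The spectral radius is the largest modulus: r(A) ≈ 5.4212. (Cross-check: r(A) ≤ ||A||_2 ≈ 9.2575; equality holds whenever A is normal, though it can also hold for some non-normal A.)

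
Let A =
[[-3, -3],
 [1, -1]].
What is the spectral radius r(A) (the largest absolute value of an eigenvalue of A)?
r(A) = sqrt(6) ≈ 2.4495

The eigenvalues of A are the roots of its characteristic polynomial. With M = A (coefficients from the trace and determinant):
  p(λ) = det(λ I - M) = λ^2 + 4λ + 6.
For λ^2 + 4λ + 6 the discriminant is -8. It is negative, so the roots are the complex-conjugate pair λ = -2 ± (sqrt(8)/2) i ≈ -2 ± 1.4142i. For a conjugate pair the product of the roots equals the constant term, so |λ|^2 = 6 and |λ| = sqrt(6) ≈ 2.4495.
Thus the eigenvalues (to 4 decimals) are -2 ± 1.4142i (modulus 2.4495). The spectral radius is the largest modulus: r(A) = sqrt(6) ≈ 2.4495. (Cross-check: r(A) ≤ ||A||_2 ≈ 4.2426; equality holds whenever A is normal, though it can also hold for some non-normal A.)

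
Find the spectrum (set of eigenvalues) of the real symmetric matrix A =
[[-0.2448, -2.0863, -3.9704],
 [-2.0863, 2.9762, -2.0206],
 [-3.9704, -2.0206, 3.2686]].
sigma(A) ≈ {-4, 4, 6}

A is real symmetric, so its spectrum consists of real eigenvalues. Expanding the characteristic polynomial of the displayed matrix gives
  det(λ I - A) = p(λ) = λ^3 + (-6)λ^2 + (-16)λ + (96.0011).
Solving p(λ) = 0 yields eigenvalues ≈ -4, 4, 6. (A is shown rounded to 4 decimals, so these recover the underlying integer eigenvalues to within that precision.)
Verification: the trace of A = 6 equals the sum of eigenvalues 6, and det(A) ≈ -96.0011 matches the eigenvalue product -96.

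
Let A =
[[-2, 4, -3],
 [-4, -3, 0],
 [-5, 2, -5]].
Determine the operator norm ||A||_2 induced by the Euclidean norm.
||A||_2 ≈ 8.8568 (= sqrt(largest eigenvalue of A^T A))

||A||_2 = sigma_max(A) = sqrt(lambda_max(A^T A)). Form the symmetric matrix M = A^T A =
[[45, -6, 31],
 [-6, 29, -22],
 [31, -22, 34]].
Its characteristic polynomial (trace, sum of principal 2x2 minors, determinant of M give the coefficients) is
  p(λ) = det(λ I - M) = λ^3 - 108λ^2 + 2340λ - 1681.
No integer candidate from the rational root theorem (±divisors of 1681) is a root, so the roots are irrational. The cubic discriminant is Δ = 11715985125 > 0, so there are three distinct real roots. p(0) = -1681 and p(1) = 552 have opposite signs, so a root lies in (0, 1); Newton's method refines it to λ ≈ 0.7437. p(28) = 1119 and p(29) = -260 have opposite signs, so a root lies in (28, 29); Newton's method refines it to λ ≈ 28.8139. p(78) = -1681 and p(79) = 2190 have opposite signs, so a root lies in (78, 79); Newton's method refines it to λ ≈ 78.4424. Check (Vieta): the three roots sum to 108, matching tr M = 108.
So the eigenvalues of A^T A are ≈ 0.7437, 28.8139, 78.4424 (all ≥ 0, as they must be for A^T A). The largest is λ_max ≈ 78.4424, hence ||A||_2 = sqrt(λ_max) ≈ 8.8568.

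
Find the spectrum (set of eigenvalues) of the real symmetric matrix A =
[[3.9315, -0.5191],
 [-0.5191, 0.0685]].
sigma(A) ≈ {0, 4}

A is real symmetric, so its spectrum consists of real eigenvalues. Expanding the characteristic polynomial of the displayed matrix gives
  det(λ I - A) = p(λ) = λ^2 + (-4)λ + (0).
Solving p(λ) = 0 yields eigenvalues ≈ 0, 4. (A is shown rounded to 4 decimals, so these recover the underlying integer eigenvalues to within that precision.)
Verification: the trace of A = 4 equals the sum of eigenvalues 4, and det(A) ≈ -0.0002 matches the eigenvalue product 0.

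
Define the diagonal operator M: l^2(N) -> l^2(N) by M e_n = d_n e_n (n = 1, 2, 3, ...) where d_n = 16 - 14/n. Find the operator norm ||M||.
||M|| = 16

For a diagonal operator on l^2 with entries d_n, ||M|| = sup_n |d_n|. Here d_1 = 2, d_2 = 9, ..., and d_n = 16 - 14/n increases monotonically toward 16. All terms lie in [2, 16), so |d_n| = d_n and the supremum is the limit 16, which is not attained by any individual d_n. Hence ||M|| = 16.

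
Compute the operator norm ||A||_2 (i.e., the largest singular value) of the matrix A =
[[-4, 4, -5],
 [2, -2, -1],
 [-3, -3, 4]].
||A||_2 ≈ 8.3386 (= sqrt(largest eigenvalue of A^T A))

||A||_2 = sigma_max(A) = sqrt(lambda_max(A^T A)). Form the symmetric matrix M = A^T A =
[[29, -11, 6],
 [-11, 29, -30],
 [6, -30, 42]].
Its characteristic polynomial (trace, sum of principal 2x2 minors, determinant of M give the coefficients) is
  p(λ) = det(λ I - M) = λ^3 - 100λ^2 + 2220λ - 7056.
No integer candidate from the rational root theorem (±divisors of 7056) is a root, so the roots are irrational. The cubic discriminant is Δ = 4147331328 > 0, so there are three distinct real roots. p(3) = -1269 and p(4) = 288 have opposite signs, so a root lies in (3, 4); Newton's method refines it to λ ≈ 3.8061. p(26) = 640 and p(27) = -333 have opposite signs, so a root lies in (26, 27); Newton's method refines it to λ ≈ 26.6624. p(69) = -1467 and p(70) = 1344 have opposite signs, so a root lies in (69, 70); Newton's method refines it to λ ≈ 69.5315. Check (Vieta): the three roots sum to 100, matching tr M = 100.
So the eigenvalues of A^T A are ≈ 3.8061, 26.6624, 69.5315 (all ≥ 0, as they must be for A^T A). The largest is λ_max ≈ 69.5315, hence ||A||_2 = sqrt(λ_max) ≈ 8.3386.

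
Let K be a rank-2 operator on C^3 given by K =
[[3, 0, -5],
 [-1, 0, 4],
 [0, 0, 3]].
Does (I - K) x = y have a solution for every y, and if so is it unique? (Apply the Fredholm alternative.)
(I - K) is invertible (det(I - K) = 4 ≠ 0), so for every y in C^3 the equation (I - K) x = y has a unique solution.

K has rank 2 and factors as K = U V^T = u1 v1^T + u2 v2^T with u1 = (-2, 3, 3), v1 = (-1, 0, 2), u2 = (1, 2, 3), v2 = (1, 0, -1) (multiplying out reproduces the displayed K). The nonzero eigenvalues of U V^T coincide with those of the 2 x 2 matrix G = V^T U = [[v1·u1, v1·u2], [v2·u1, v2·u2]] = [[8, 5], [-5, -2]], and by the Sylvester determinant identity det(I_3 - U V^T) = det(I_2 - V^T U) = det([[-7, -5], [5, 3]]) = (-7)(3) - (-5)(5) = 4. (Direct check: I - K =
[[-2, 0, 5],
 [1, 1, -4],
 [0, 0, -2]]
has determinant 4.) The finite-dimensional Fredholm alternative says: either (I - K) is invertible, or ker(I - K) ≠ {0} and then range(I - K) = ker((I - K)^*)^⊥, with dim ker(I - K) = dim ker((I - K)^*). Since det(I - K) ≠ 0, 1 is not an eigenvalue of K and ker(I - K) = {0}, so we are in the first case: for every y there is a unique x = (I - K)^(-1) y. (Explicitly, by the Woodbury identity, (I - U V^T)^(-1) = I + U (I_2 - G)^(-1) V^T.)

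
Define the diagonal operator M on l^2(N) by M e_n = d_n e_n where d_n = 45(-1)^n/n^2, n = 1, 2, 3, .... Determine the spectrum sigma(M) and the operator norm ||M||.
sigma(M) = {45(-1)^n/n^2 : n ≥ 1} ∪ {0}; ||M|| = 45

A bounded diagonal operator on l^2 with diagonal entries d_n has spectrum equal to the closure of {d_n : n ≥ 1}: every d_n is an eigenvalue (with eigenvector e_n), so {d_n} ⊂ sigma(M); the spectrum is closed, so its closure is too; and for lambda not in the closure, (M - lambda I) has bounded inverse (the diagonal entries 1/(d_n - lambda) are bounded). For our sequence d_n = 45(-1)^n/n^2, n = 1, 2, 3, ...:
  - {d_n} = {45(-1)^n/n^2 : n ≥ 1}; the only limit point is 0
  - closure = {45(-1)^n/n^2 : n ≥ 1} ∪ {0}
For the norm: a diagonal operator has ||M|| = sup_n |d_n|. Here |d_n| = 45/n^2 is decreasing, so sup_n |d_n| = |d_1| = 45. So ||M|| = 45.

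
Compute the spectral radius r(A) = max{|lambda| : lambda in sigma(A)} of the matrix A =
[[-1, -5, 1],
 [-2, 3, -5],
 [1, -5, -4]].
r(A) ≈ 6.9765

The eigenvalues of A are the roots of its characteristic polynomial. With M = A (coefficients from the trace, the sum of principal 2x2 minors, and det A):
  p(λ) = det(λ I - M) = λ^3 + 2λ^2 - 47λ - 109.
No integer candidate from the rational root theorem (±divisors of 109) is a root, so the roots are irrational. The cubic discriminant is Δ = 291257 > 0, so there are three distinct real roots. p(-7) = -25 and p(-6) = 29 have opposite signs, so a root lies in (-7, -6); Newton's method refines it to λ ≈ -6.6143. p(-3) = 23 and p(-2) = -15 have opposite signs, so a root lies in (-3, -2); Newton's method refines it to λ ≈ -2.3621. p(6) = -103 and p(7) = 3 have opposite signs, so a root lies in (6, 7); Newton's method refines it to λ ≈ 6.9765. Check (Vieta): the three roots sum to -2, matching tr M = -2.
Thus the eigenvalues (to 4 decimals) are -6.6143 (modulus 6.6143); -2.3621 (modulus 2.3621); 6.9765 (modulus 6.9765). The spectral radius is the largest modulus: r(A) ≈ 6.9765. (Cross-check: r(A) ≤ ||A||_2 ≈ 7.7258; equality holds whenever A is normal, though it can also hold for some non-normal A.)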